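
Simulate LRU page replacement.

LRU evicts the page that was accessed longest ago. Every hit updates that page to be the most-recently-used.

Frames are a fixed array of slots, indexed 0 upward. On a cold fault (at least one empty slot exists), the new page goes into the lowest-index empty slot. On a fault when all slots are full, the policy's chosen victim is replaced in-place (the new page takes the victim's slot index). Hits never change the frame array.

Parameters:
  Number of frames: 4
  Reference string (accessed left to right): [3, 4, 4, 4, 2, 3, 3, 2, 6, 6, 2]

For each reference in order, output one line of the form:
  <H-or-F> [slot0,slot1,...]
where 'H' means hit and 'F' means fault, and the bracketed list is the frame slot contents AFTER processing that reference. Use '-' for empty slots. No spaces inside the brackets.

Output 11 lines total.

F [3,-,-,-]
F [3,4,-,-]
H [3,4,-,-]
H [3,4,-,-]
F [3,4,2,-]
H [3,4,2,-]
H [3,4,2,-]
H [3,4,2,-]
F [3,4,2,6]
H [3,4,2,6]
H [3,4,2,6]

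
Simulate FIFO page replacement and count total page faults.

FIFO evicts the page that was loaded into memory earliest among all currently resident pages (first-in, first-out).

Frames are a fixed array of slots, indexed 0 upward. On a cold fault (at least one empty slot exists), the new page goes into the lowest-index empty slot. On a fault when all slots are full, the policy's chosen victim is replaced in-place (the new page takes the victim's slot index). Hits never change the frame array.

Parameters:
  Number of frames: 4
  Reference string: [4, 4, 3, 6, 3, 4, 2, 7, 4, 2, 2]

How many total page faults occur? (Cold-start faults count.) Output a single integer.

Step 0: ref 4 → FAULT, frames=[4,-,-,-]
Step 1: ref 4 → HIT, frames=[4,-,-,-]
Step 2: ref 3 → FAULT, frames=[4,3,-,-]
Step 3: ref 6 → FAULT, frames=[4,3,6,-]
Step 4: ref 3 → HIT, frames=[4,3,6,-]
Step 5: ref 4 → HIT, frames=[4,3,6,-]
Step 6: ref 2 → FAULT, frames=[4,3,6,2]
Step 7: ref 7 → FAULT (evict 4), frames=[7,3,6,2]
Step 8: ref 4 → FAULT (evict 3), frames=[7,4,6,2]
Step 9: ref 2 → HIT, frames=[7,4,6,2]
Step 10: ref 2 → HIT, frames=[7,4,6,2]
Total faults: 6

Answer: 6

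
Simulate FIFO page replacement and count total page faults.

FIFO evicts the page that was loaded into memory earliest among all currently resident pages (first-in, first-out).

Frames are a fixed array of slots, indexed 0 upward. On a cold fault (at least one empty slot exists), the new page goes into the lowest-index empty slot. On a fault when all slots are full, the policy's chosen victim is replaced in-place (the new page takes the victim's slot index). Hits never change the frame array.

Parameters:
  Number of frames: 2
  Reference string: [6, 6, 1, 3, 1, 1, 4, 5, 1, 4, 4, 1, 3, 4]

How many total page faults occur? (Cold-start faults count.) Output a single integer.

Answer: 8

Derivation:
Step 0: ref 6 → FAULT, frames=[6,-]
Step 1: ref 6 → HIT, frames=[6,-]
Step 2: ref 1 → FAULT, frames=[6,1]
Step 3: ref 3 → FAULT (evict 6), frames=[3,1]
Step 4: ref 1 → HIT, frames=[3,1]
Step 5: ref 1 → HIT, frames=[3,1]
Step 6: ref 4 → FAULT (evict 1), frames=[3,4]
Step 7: ref 5 → FAULT (evict 3), frames=[5,4]
Step 8: ref 1 → FAULT (evict 4), frames=[5,1]
Step 9: ref 4 → FAULT (evict 5), frames=[4,1]
Step 10: ref 4 → HIT, frames=[4,1]
Step 11: ref 1 → HIT, frames=[4,1]
Step 12: ref 3 → FAULT (evict 1), frames=[4,3]
Step 13: ref 4 → HIT, frames=[4,3]
Total faults: 8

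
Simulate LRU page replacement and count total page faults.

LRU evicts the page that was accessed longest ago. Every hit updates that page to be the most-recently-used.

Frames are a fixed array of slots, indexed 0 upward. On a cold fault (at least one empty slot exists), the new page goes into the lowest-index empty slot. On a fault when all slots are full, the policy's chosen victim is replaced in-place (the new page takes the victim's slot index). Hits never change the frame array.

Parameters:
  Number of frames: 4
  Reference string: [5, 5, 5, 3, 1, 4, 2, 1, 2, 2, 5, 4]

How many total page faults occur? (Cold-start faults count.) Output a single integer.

Answer: 6

Derivation:
Step 0: ref 5 → FAULT, frames=[5,-,-,-]
Step 1: ref 5 → HIT, frames=[5,-,-,-]
Step 2: ref 5 → HIT, frames=[5,-,-,-]
Step 3: ref 3 → FAULT, frames=[5,3,-,-]
Step 4: ref 1 → FAULT, frames=[5,3,1,-]
Step 5: ref 4 → FAULT, frames=[5,3,1,4]
Step 6: ref 2 → FAULT (evict 5), frames=[2,3,1,4]
Step 7: ref 1 → HIT, frames=[2,3,1,4]
Step 8: ref 2 → HIT, frames=[2,3,1,4]
Step 9: ref 2 → HIT, frames=[2,3,1,4]
Step 10: ref 5 → FAULT (evict 3), frames=[2,5,1,4]
Step 11: ref 4 → HIT, frames=[2,5,1,4]
Total faults: 6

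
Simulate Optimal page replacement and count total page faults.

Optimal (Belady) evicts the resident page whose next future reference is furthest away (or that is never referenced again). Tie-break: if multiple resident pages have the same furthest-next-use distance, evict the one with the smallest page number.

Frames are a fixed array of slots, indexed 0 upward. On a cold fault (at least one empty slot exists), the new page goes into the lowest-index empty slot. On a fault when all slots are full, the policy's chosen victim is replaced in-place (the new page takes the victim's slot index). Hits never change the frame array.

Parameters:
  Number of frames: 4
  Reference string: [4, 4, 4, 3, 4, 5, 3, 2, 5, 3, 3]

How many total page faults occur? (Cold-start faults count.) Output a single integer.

Step 0: ref 4 → FAULT, frames=[4,-,-,-]
Step 1: ref 4 → HIT, frames=[4,-,-,-]
Step 2: ref 4 → HIT, frames=[4,-,-,-]
Step 3: ref 3 → FAULT, frames=[4,3,-,-]
Step 4: ref 4 → HIT, frames=[4,3,-,-]
Step 5: ref 5 → FAULT, frames=[4,3,5,-]
Step 6: ref 3 → HIT, frames=[4,3,5,-]
Step 7: ref 2 → FAULT, frames=[4,3,5,2]
Step 8: ref 5 → HIT, frames=[4,3,5,2]
Step 9: ref 3 → HIT, frames=[4,3,5,2]
Step 10: ref 3 → HIT, frames=[4,3,5,2]
Total faults: 4

Answer: 4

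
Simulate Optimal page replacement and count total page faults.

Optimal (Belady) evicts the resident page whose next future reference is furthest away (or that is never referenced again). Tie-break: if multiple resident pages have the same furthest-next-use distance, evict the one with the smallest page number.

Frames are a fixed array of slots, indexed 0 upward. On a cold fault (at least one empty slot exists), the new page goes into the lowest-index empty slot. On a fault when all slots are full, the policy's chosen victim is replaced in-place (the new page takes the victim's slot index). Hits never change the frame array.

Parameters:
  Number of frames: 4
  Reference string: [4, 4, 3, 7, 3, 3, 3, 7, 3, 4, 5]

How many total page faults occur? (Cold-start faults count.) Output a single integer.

Step 0: ref 4 → FAULT, frames=[4,-,-,-]
Step 1: ref 4 → HIT, frames=[4,-,-,-]
Step 2: ref 3 → FAULT, frames=[4,3,-,-]
Step 3: ref 7 → FAULT, frames=[4,3,7,-]
Step 4: ref 3 → HIT, frames=[4,3,7,-]
Step 5: ref 3 → HIT, frames=[4,3,7,-]
Step 6: ref 3 → HIT, frames=[4,3,7,-]
Step 7: ref 7 → HIT, frames=[4,3,7,-]
Step 8: ref 3 → HIT, frames=[4,3,7,-]
Step 9: ref 4 → HIT, frames=[4,3,7,-]
Step 10: ref 5 → FAULT, frames=[4,3,7,5]
Total faults: 4

Answer: 4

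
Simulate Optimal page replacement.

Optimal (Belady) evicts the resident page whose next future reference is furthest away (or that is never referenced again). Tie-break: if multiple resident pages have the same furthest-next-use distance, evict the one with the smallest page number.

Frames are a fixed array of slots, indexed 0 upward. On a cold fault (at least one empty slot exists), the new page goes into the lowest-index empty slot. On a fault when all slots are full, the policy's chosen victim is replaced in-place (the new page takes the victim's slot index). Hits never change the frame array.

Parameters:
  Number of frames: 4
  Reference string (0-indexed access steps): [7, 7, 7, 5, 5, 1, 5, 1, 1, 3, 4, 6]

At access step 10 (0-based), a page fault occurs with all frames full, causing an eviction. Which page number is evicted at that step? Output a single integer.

Step 0: ref 7 -> FAULT, frames=[7,-,-,-]
Step 1: ref 7 -> HIT, frames=[7,-,-,-]
Step 2: ref 7 -> HIT, frames=[7,-,-,-]
Step 3: ref 5 -> FAULT, frames=[7,5,-,-]
Step 4: ref 5 -> HIT, frames=[7,5,-,-]
Step 5: ref 1 -> FAULT, frames=[7,5,1,-]
Step 6: ref 5 -> HIT, frames=[7,5,1,-]
Step 7: ref 1 -> HIT, frames=[7,5,1,-]
Step 8: ref 1 -> HIT, frames=[7,5,1,-]
Step 9: ref 3 -> FAULT, frames=[7,5,1,3]
Step 10: ref 4 -> FAULT, evict 1, frames=[7,5,4,3]
At step 10: evicted page 1

Answer: 1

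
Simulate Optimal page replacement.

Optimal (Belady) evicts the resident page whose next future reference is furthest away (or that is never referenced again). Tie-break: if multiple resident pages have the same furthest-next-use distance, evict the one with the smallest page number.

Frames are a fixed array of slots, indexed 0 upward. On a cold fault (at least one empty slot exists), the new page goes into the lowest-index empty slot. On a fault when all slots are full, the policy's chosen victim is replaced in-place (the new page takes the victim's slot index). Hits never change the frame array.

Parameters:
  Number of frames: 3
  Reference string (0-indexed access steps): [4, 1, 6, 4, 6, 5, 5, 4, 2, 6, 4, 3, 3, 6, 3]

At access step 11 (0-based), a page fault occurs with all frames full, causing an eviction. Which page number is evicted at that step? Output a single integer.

Answer: 2

Derivation:
Step 0: ref 4 -> FAULT, frames=[4,-,-]
Step 1: ref 1 -> FAULT, frames=[4,1,-]
Step 2: ref 6 -> FAULT, frames=[4,1,6]
Step 3: ref 4 -> HIT, frames=[4,1,6]
Step 4: ref 6 -> HIT, frames=[4,1,6]
Step 5: ref 5 -> FAULT, evict 1, frames=[4,5,6]
Step 6: ref 5 -> HIT, frames=[4,5,6]
Step 7: ref 4 -> HIT, frames=[4,5,6]
Step 8: ref 2 -> FAULT, evict 5, frames=[4,2,6]
Step 9: ref 6 -> HIT, frames=[4,2,6]
Step 10: ref 4 -> HIT, frames=[4,2,6]
Step 11: ref 3 -> FAULT, evict 2, frames=[4,3,6]
At step 11: evicted page 2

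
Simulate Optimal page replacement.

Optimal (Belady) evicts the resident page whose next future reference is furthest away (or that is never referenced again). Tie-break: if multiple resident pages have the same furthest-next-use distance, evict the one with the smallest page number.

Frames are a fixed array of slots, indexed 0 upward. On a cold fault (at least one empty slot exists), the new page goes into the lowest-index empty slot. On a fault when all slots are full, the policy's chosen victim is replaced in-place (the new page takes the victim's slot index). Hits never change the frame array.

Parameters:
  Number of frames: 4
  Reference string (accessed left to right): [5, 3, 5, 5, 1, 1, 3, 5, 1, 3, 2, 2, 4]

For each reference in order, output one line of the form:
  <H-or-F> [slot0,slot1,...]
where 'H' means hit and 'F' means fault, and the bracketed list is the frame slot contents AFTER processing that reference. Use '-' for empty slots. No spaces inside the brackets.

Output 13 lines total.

F [5,-,-,-]
F [5,3,-,-]
H [5,3,-,-]
H [5,3,-,-]
F [5,3,1,-]
H [5,3,1,-]
H [5,3,1,-]
H [5,3,1,-]
H [5,3,1,-]
H [5,3,1,-]
F [5,3,1,2]
H [5,3,1,2]
F [5,3,4,2]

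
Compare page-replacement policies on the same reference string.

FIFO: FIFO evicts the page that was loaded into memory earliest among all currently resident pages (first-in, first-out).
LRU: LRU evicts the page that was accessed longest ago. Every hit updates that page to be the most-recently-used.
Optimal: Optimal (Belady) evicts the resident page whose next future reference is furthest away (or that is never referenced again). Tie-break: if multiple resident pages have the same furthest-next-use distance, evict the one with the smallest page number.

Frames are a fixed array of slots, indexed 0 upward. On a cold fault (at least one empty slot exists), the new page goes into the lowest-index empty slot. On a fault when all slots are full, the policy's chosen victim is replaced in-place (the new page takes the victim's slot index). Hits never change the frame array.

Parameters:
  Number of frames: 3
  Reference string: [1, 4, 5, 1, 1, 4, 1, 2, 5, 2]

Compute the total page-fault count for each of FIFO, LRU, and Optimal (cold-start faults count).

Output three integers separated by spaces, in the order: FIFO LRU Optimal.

Answer: 4 5 4

Derivation:
--- FIFO ---
  step 0: ref 1 -> FAULT, frames=[1,-,-] (faults so far: 1)
  step 1: ref 4 -> FAULT, frames=[1,4,-] (faults so far: 2)
  step 2: ref 5 -> FAULT, frames=[1,4,5] (faults so far: 3)
  step 3: ref 1 -> HIT, frames=[1,4,5] (faults so far: 3)
  step 4: ref 1 -> HIT, frames=[1,4,5] (faults so far: 3)
  step 5: ref 4 -> HIT, frames=[1,4,5] (faults so far: 3)
  step 6: ref 1 -> HIT, frames=[1,4,5] (faults so far: 3)
  step 7: ref 2 -> FAULT, evict 1, frames=[2,4,5] (faults so far: 4)
  step 8: ref 5 -> HIT, frames=[2,4,5] (faults so far: 4)
  step 9: ref 2 -> HIT, frames=[2,4,5] (faults so far: 4)
  FIFO total faults: 4
--- LRU ---
  step 0: ref 1 -> FAULT, frames=[1,-,-] (faults so far: 1)
  step 1: ref 4 -> FAULT, frames=[1,4,-] (faults so far: 2)
  step 2: ref 5 -> FAULT, frames=[1,4,5] (faults so far: 3)
  step 3: ref 1 -> HIT, frames=[1,4,5] (faults so far: 3)
  step 4: ref 1 -> HIT, frames=[1,4,5] (faults so far: 3)
  step 5: ref 4 -> HIT, frames=[1,4,5] (faults so far: 3)
  step 6: ref 1 -> HIT, frames=[1,4,5] (faults so far: 3)
  step 7: ref 2 -> FAULT, evict 5, frames=[1,4,2] (faults so far: 4)
  step 8: ref 5 -> FAULT, evict 4, frames=[1,5,2] (faults so far: 5)
  step 9: ref 2 -> HIT, frames=[1,5,2] (faults so far: 5)
  LRU total faults: 5
--- Optimal ---
  step 0: ref 1 -> FAULT, frames=[1,-,-] (faults so far: 1)
  step 1: ref 4 -> FAULT, frames=[1,4,-] (faults so far: 2)
  step 2: ref 5 -> FAULT, frames=[1,4,5] (faults so far: 3)
  step 3: ref 1 -> HIT, frames=[1,4,5] (faults so far: 3)
  step 4: ref 1 -> HIT, frames=[1,4,5] (faults so far: 3)
  step 5: ref 4 -> HIT, frames=[1,4,5] (faults so far: 3)
  step 6: ref 1 -> HIT, frames=[1,4,5] (faults so far: 3)
  step 7: ref 2 -> FAULT, evict 1, frames=[2,4,5] (faults so far: 4)
  step 8: ref 5 -> HIT, frames=[2,4,5] (faults so far: 4)
  step 9: ref 2 -> HIT, frames=[2,4,5] (faults so far: 4)
  Optimal total faults: 4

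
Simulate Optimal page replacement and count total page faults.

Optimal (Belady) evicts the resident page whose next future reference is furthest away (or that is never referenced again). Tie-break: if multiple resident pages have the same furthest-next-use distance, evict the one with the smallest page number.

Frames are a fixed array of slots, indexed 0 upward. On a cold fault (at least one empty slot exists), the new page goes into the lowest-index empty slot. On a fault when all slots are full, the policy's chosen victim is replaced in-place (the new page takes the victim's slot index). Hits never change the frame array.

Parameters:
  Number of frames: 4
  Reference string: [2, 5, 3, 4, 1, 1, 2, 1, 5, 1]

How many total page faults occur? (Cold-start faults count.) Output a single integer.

Step 0: ref 2 → FAULT, frames=[2,-,-,-]
Step 1: ref 5 → FAULT, frames=[2,5,-,-]
Step 2: ref 3 → FAULT, frames=[2,5,3,-]
Step 3: ref 4 → FAULT, frames=[2,5,3,4]
Step 4: ref 1 → FAULT (evict 3), frames=[2,5,1,4]
Step 5: ref 1 → HIT, frames=[2,5,1,4]
Step 6: ref 2 → HIT, frames=[2,5,1,4]
Step 7: ref 1 → HIT, frames=[2,5,1,4]
Step 8: ref 5 → HIT, frames=[2,5,1,4]
Step 9: ref 1 → HIT, frames=[2,5,1,4]
Total faults: 5

Answer: 5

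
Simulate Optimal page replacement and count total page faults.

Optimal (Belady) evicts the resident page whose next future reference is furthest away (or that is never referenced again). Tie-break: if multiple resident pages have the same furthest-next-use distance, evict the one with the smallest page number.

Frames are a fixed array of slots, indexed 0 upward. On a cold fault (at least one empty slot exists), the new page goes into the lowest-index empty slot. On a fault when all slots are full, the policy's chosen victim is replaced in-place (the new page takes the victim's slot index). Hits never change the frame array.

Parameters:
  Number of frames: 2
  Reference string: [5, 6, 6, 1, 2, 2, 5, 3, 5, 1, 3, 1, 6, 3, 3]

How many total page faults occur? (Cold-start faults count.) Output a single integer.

Step 0: ref 5 → FAULT, frames=[5,-]
Step 1: ref 6 → FAULT, frames=[5,6]
Step 2: ref 6 → HIT, frames=[5,6]
Step 3: ref 1 → FAULT (evict 6), frames=[5,1]
Step 4: ref 2 → FAULT (evict 1), frames=[5,2]
Step 5: ref 2 → HIT, frames=[5,2]
Step 6: ref 5 → HIT, frames=[5,2]
Step 7: ref 3 → FAULT (evict 2), frames=[5,3]
Step 8: ref 5 → HIT, frames=[5,3]
Step 9: ref 1 → FAULT (evict 5), frames=[1,3]
Step 10: ref 3 → HIT, frames=[1,3]
Step 11: ref 1 → HIT, frames=[1,3]
Step 12: ref 6 → FAULT (evict 1), frames=[6,3]
Step 13: ref 3 → HIT, frames=[6,3]
Step 14: ref 3 → HIT, frames=[6,3]
Total faults: 7

Answer: 7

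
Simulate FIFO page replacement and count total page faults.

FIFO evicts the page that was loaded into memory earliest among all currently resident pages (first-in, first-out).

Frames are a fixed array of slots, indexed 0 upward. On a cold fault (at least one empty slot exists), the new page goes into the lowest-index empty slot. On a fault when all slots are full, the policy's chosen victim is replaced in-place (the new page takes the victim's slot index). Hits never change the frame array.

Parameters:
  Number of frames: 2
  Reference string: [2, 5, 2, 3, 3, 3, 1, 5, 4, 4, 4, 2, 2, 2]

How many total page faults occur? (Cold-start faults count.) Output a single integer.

Answer: 7

Derivation:
Step 0: ref 2 → FAULT, frames=[2,-]
Step 1: ref 5 → FAULT, frames=[2,5]
Step 2: ref 2 → HIT, frames=[2,5]
Step 3: ref 3 → FAULT (evict 2), frames=[3,5]
Step 4: ref 3 → HIT, frames=[3,5]
Step 5: ref 3 → HIT, frames=[3,5]
Step 6: ref 1 → FAULT (evict 5), frames=[3,1]
Step 7: ref 5 → FAULT (evict 3), frames=[5,1]
Step 8: ref 4 → FAULT (evict 1), frames=[5,4]
Step 9: ref 4 → HIT, frames=[5,4]
Step 10: ref 4 → HIT, frames=[5,4]
Step 11: ref 2 → FAULT (evict 5), frames=[2,4]
Step 12: ref 2 → HIT, frames=[2,4]
Step 13: ref 2 → HIT, frames=[2,4]
Total faults: 7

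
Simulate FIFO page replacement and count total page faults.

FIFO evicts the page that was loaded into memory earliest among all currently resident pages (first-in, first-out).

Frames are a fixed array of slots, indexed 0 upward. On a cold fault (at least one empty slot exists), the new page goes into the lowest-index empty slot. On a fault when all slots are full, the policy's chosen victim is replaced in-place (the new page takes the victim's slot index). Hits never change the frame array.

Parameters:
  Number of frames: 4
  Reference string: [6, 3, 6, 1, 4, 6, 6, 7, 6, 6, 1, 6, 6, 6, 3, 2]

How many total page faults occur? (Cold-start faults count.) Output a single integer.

Step 0: ref 6 → FAULT, frames=[6,-,-,-]
Step 1: ref 3 → FAULT, frames=[6,3,-,-]
Step 2: ref 6 → HIT, frames=[6,3,-,-]
Step 3: ref 1 → FAULT, frames=[6,3,1,-]
Step 4: ref 4 → FAULT, frames=[6,3,1,4]
Step 5: ref 6 → HIT, frames=[6,3,1,4]
Step 6: ref 6 → HIT, frames=[6,3,1,4]
Step 7: ref 7 → FAULT (evict 6), frames=[7,3,1,4]
Step 8: ref 6 → FAULT (evict 3), frames=[7,6,1,4]
Step 9: ref 6 → HIT, frames=[7,6,1,4]
Step 10: ref 1 → HIT, frames=[7,6,1,4]
Step 11: ref 6 → HIT, frames=[7,6,1,4]
Step 12: ref 6 → HIT, frames=[7,6,1,4]
Step 13: ref 6 → HIT, frames=[7,6,1,4]
Step 14: ref 3 → FAULT (evict 1), frames=[7,6,3,4]
Step 15: ref 2 → FAULT (evict 4), frames=[7,6,3,2]
Total faults: 8

Answer: 8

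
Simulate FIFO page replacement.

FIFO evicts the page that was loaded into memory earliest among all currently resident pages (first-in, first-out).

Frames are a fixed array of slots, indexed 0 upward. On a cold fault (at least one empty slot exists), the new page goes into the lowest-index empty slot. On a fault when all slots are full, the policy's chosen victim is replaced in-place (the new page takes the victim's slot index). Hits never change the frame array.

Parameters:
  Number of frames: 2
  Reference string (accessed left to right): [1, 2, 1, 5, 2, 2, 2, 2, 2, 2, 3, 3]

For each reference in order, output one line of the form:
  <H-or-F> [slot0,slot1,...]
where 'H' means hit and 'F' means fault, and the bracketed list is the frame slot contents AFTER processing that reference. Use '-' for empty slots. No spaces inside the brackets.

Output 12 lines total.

F [1,-]
F [1,2]
H [1,2]
F [5,2]
H [5,2]
H [5,2]
H [5,2]
H [5,2]
H [5,2]
H [5,2]
F [5,3]
H [5,3]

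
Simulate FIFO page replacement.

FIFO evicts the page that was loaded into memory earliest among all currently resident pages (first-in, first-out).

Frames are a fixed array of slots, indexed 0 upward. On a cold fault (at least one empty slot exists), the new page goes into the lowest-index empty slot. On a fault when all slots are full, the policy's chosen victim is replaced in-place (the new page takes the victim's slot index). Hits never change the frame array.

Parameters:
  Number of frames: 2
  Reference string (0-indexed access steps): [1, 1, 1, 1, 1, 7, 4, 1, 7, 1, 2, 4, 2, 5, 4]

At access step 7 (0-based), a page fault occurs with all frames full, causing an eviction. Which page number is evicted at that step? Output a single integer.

Answer: 7

Derivation:
Step 0: ref 1 -> FAULT, frames=[1,-]
Step 1: ref 1 -> HIT, frames=[1,-]
Step 2: ref 1 -> HIT, frames=[1,-]
Step 3: ref 1 -> HIT, frames=[1,-]
Step 4: ref 1 -> HIT, frames=[1,-]
Step 5: ref 7 -> FAULT, frames=[1,7]
Step 6: ref 4 -> FAULT, evict 1, frames=[4,7]
Step 7: ref 1 -> FAULT, evict 7, frames=[4,1]
At step 7: evicted page 7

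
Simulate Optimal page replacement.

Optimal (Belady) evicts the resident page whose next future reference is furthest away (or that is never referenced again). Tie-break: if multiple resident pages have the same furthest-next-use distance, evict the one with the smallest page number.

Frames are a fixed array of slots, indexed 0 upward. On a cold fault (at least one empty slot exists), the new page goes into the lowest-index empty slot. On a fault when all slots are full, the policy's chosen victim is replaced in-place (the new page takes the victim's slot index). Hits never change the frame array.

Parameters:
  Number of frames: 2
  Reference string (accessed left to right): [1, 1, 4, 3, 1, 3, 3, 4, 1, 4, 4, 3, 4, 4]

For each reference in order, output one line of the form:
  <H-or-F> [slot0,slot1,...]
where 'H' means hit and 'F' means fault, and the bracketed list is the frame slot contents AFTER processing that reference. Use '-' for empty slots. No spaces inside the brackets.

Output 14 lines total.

F [1,-]
H [1,-]
F [1,4]
F [1,3]
H [1,3]
H [1,3]
H [1,3]
F [1,4]
H [1,4]
H [1,4]
H [1,4]
F [3,4]
H [3,4]
H [3,4]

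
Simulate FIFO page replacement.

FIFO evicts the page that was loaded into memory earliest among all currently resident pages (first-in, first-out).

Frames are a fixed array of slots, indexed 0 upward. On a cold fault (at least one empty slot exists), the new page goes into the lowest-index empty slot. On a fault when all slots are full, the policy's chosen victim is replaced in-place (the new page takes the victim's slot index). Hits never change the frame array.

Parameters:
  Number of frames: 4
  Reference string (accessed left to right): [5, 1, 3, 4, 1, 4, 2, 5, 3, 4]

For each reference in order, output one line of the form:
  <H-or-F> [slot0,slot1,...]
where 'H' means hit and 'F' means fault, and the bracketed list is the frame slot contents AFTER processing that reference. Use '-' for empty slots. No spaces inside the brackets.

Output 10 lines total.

F [5,-,-,-]
F [5,1,-,-]
F [5,1,3,-]
F [5,1,3,4]
H [5,1,3,4]
H [5,1,3,4]
F [2,1,3,4]
F [2,5,3,4]
H [2,5,3,4]
H [2,5,3,4]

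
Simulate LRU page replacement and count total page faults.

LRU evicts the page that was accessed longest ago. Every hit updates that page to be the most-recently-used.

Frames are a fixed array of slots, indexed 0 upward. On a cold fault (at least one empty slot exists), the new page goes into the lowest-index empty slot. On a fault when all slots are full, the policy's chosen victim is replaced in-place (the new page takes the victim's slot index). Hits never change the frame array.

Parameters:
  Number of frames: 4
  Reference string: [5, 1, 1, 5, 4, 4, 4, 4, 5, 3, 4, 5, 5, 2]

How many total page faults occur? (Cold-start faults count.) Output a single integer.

Answer: 5

Derivation:
Step 0: ref 5 → FAULT, frames=[5,-,-,-]
Step 1: ref 1 → FAULT, frames=[5,1,-,-]
Step 2: ref 1 → HIT, frames=[5,1,-,-]
Step 3: ref 5 → HIT, frames=[5,1,-,-]
Step 4: ref 4 → FAULT, frames=[5,1,4,-]
Step 5: ref 4 → HIT, frames=[5,1,4,-]
Step 6: ref 4 → HIT, frames=[5,1,4,-]
Step 7: ref 4 → HIT, frames=[5,1,4,-]
Step 8: ref 5 → HIT, frames=[5,1,4,-]
Step 9: ref 3 → FAULT, frames=[5,1,4,3]
Step 10: ref 4 → HIT, frames=[5,1,4,3]
Step 11: ref 5 → HIT, frames=[5,1,4,3]
Step 12: ref 5 → HIT, frames=[5,1,4,3]
Step 13: ref 2 → FAULT (evict 1), frames=[5,2,4,3]
Total faults: 5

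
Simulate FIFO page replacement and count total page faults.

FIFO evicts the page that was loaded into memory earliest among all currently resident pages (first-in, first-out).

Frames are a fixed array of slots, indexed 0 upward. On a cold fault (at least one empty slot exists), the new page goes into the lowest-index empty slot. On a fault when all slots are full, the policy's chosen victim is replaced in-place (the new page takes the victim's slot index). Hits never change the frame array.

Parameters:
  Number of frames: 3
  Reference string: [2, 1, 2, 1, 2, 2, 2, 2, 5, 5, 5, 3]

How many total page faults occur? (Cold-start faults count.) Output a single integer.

Answer: 4

Derivation:
Step 0: ref 2 → FAULT, frames=[2,-,-]
Step 1: ref 1 → FAULT, frames=[2,1,-]
Step 2: ref 2 → HIT, frames=[2,1,-]
Step 3: ref 1 → HIT, frames=[2,1,-]
Step 4: ref 2 → HIT, frames=[2,1,-]
Step 5: ref 2 → HIT, frames=[2,1,-]
Step 6: ref 2 → HIT, frames=[2,1,-]
Step 7: ref 2 → HIT, frames=[2,1,-]
Step 8: ref 5 → FAULT, frames=[2,1,5]
Step 9: ref 5 → HIT, frames=[2,1,5]
Step 10: ref 5 → HIT, frames=[2,1,5]
Step 11: ref 3 → FAULT (evict 2), frames=[3,1,5]
Total faults: 4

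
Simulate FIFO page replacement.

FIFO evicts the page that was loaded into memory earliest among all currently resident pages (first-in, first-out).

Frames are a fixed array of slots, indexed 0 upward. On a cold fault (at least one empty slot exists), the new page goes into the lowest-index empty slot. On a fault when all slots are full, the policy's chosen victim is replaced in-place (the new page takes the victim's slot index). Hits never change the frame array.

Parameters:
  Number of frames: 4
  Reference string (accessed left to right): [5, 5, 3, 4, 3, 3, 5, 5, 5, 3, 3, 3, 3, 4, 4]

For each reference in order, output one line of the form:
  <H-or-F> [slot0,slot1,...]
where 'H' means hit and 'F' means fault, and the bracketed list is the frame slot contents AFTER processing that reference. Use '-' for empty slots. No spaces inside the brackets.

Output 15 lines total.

F [5,-,-,-]
H [5,-,-,-]
F [5,3,-,-]
F [5,3,4,-]
H [5,3,4,-]
H [5,3,4,-]
H [5,3,4,-]
H [5,3,4,-]
H [5,3,4,-]
H [5,3,4,-]
H [5,3,4,-]
H [5,3,4,-]
H [5,3,4,-]
H [5,3,4,-]
H [5,3,4,-]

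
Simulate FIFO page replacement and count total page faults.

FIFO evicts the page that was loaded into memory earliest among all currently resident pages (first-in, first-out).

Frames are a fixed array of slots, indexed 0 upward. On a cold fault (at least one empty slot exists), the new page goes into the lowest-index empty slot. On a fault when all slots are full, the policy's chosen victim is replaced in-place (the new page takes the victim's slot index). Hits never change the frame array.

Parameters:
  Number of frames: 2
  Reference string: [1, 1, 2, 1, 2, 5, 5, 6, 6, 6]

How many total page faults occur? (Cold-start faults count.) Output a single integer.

Answer: 4

Derivation:
Step 0: ref 1 → FAULT, frames=[1,-]
Step 1: ref 1 → HIT, frames=[1,-]
Step 2: ref 2 → FAULT, frames=[1,2]
Step 3: ref 1 → HIT, frames=[1,2]
Step 4: ref 2 → HIT, frames=[1,2]
Step 5: ref 5 → FAULT (evict 1), frames=[5,2]
Step 6: ref 5 → HIT, frames=[5,2]
Step 7: ref 6 → FAULT (evict 2), frames=[5,6]
Step 8: ref 6 → HIT, frames=[5,6]
Step 9: ref 6 → HIT, frames=[5,6]
Total faults: 4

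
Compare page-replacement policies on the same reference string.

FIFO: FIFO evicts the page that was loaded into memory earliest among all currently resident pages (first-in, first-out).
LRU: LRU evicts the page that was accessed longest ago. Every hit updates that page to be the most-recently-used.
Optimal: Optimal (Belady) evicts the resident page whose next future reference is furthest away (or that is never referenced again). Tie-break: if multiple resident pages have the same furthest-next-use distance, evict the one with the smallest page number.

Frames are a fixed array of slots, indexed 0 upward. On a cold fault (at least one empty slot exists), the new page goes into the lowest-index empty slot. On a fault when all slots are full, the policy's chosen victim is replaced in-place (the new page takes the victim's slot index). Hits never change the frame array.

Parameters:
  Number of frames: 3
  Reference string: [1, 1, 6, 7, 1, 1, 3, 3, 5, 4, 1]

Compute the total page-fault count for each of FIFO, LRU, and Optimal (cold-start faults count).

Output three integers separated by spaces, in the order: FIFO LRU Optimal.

--- FIFO ---
  step 0: ref 1 -> FAULT, frames=[1,-,-] (faults so far: 1)
  step 1: ref 1 -> HIT, frames=[1,-,-] (faults so far: 1)
  step 2: ref 6 -> FAULT, frames=[1,6,-] (faults so far: 2)
  step 3: ref 7 -> FAULT, frames=[1,6,7] (faults so far: 3)
  step 4: ref 1 -> HIT, frames=[1,6,7] (faults so far: 3)
  step 5: ref 1 -> HIT, frames=[1,6,7] (faults so far: 3)
  step 6: ref 3 -> FAULT, evict 1, frames=[3,6,7] (faults so far: 4)
  step 7: ref 3 -> HIT, frames=[3,6,7] (faults so far: 4)
  step 8: ref 5 -> FAULT, evict 6, frames=[3,5,7] (faults so far: 5)
  step 9: ref 4 -> FAULT, evict 7, frames=[3,5,4] (faults so far: 6)
  step 10: ref 1 -> FAULT, evict 3, frames=[1,5,4] (faults so far: 7)
  FIFO total faults: 7
--- LRU ---
  step 0: ref 1 -> FAULT, frames=[1,-,-] (faults so far: 1)
  step 1: ref 1 -> HIT, frames=[1,-,-] (faults so far: 1)
  step 2: ref 6 -> FAULT, frames=[1,6,-] (faults so far: 2)
  step 3: ref 7 -> FAULT, frames=[1,6,7] (faults so far: 3)
  step 4: ref 1 -> HIT, frames=[1,6,7] (faults so far: 3)
  step 5: ref 1 -> HIT, frames=[1,6,7] (faults so far: 3)
  step 6: ref 3 -> FAULT, evict 6, frames=[1,3,7] (faults so far: 4)
  step 7: ref 3 -> HIT, frames=[1,3,7] (faults so far: 4)
  step 8: ref 5 -> FAULT, evict 7, frames=[1,3,5] (faults so far: 5)
  step 9: ref 4 -> FAULT, evict 1, frames=[4,3,5] (faults so far: 6)
  step 10: ref 1 -> FAULT, evict 3, frames=[4,1,5] (faults so far: 7)
  LRU total faults: 7
--- Optimal ---
  step 0: ref 1 -> FAULT, frames=[1,-,-] (faults so far: 1)
  step 1: ref 1 -> HIT, frames=[1,-,-] (faults so far: 1)
  step 2: ref 6 -> FAULT, frames=[1,6,-] (faults so far: 2)
  step 3: ref 7 -> FAULT, frames=[1,6,7] (faults so far: 3)
  step 4: ref 1 -> HIT, frames=[1,6,7] (faults so far: 3)
  step 5: ref 1 -> HIT, frames=[1,6,7] (faults so far: 3)
  step 6: ref 3 -> FAULT, evict 6, frames=[1,3,7] (faults so far: 4)
  step 7: ref 3 -> HIT, frames=[1,3,7] (faults so far: 4)
  step 8: ref 5 -> FAULT, evict 3, frames=[1,5,7] (faults so far: 5)
  step 9: ref 4 -> FAULT, evict 5, frames=[1,4,7] (faults so far: 6)
  step 10: ref 1 -> HIT, frames=[1,4,7] (faults so far: 6)
  Optimal total faults: 6

Answer: 7 7 6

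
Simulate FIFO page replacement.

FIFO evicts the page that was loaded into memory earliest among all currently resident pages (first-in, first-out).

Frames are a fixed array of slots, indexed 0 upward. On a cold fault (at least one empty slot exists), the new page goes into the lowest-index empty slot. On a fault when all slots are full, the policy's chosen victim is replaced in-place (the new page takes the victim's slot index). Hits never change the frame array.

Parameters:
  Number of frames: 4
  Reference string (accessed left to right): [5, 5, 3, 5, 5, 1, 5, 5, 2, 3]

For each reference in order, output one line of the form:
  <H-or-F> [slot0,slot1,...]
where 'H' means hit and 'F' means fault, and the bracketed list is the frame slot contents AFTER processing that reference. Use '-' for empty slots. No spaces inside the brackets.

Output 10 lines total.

F [5,-,-,-]
H [5,-,-,-]
F [5,3,-,-]
H [5,3,-,-]
H [5,3,-,-]
F [5,3,1,-]
H [5,3,1,-]
H [5,3,1,-]
F [5,3,1,2]
H [5,3,1,2]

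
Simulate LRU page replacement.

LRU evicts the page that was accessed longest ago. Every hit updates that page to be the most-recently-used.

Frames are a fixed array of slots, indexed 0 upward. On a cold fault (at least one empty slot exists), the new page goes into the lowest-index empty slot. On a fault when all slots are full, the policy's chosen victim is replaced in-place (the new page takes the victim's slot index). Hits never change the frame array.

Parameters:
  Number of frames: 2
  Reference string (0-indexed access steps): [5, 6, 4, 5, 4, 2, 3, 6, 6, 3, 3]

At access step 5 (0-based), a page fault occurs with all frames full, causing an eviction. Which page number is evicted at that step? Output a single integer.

Step 0: ref 5 -> FAULT, frames=[5,-]
Step 1: ref 6 -> FAULT, frames=[5,6]
Step 2: ref 4 -> FAULT, evict 5, frames=[4,6]
Step 3: ref 5 -> FAULT, evict 6, frames=[4,5]
Step 4: ref 4 -> HIT, frames=[4,5]
Step 5: ref 2 -> FAULT, evict 5, frames=[4,2]
At step 5: evicted page 5

Answer: 5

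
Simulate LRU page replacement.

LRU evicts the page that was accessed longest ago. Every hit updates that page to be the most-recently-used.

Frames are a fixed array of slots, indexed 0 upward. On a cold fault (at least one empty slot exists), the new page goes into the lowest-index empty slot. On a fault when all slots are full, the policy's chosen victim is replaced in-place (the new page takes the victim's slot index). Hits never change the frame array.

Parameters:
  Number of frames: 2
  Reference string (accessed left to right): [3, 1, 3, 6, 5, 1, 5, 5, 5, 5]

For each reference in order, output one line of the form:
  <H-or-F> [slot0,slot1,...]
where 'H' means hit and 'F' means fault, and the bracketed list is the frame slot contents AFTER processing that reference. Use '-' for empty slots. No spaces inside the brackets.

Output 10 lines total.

F [3,-]
F [3,1]
H [3,1]
F [3,6]
F [5,6]
F [5,1]
H [5,1]
H [5,1]
H [5,1]
H [5,1]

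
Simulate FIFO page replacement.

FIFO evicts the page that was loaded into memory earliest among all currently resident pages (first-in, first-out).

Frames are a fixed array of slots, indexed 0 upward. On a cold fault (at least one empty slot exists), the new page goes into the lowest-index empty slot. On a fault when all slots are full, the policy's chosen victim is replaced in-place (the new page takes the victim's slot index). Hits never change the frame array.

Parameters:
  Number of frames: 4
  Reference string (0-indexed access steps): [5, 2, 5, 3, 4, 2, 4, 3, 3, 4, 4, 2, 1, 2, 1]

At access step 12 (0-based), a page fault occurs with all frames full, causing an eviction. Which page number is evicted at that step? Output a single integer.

Step 0: ref 5 -> FAULT, frames=[5,-,-,-]
Step 1: ref 2 -> FAULT, frames=[5,2,-,-]
Step 2: ref 5 -> HIT, frames=[5,2,-,-]
Step 3: ref 3 -> FAULT, frames=[5,2,3,-]
Step 4: ref 4 -> FAULT, frames=[5,2,3,4]
Step 5: ref 2 -> HIT, frames=[5,2,3,4]
Step 6: ref 4 -> HIT, frames=[5,2,3,4]
Step 7: ref 3 -> HIT, frames=[5,2,3,4]
Step 8: ref 3 -> HIT, frames=[5,2,3,4]
Step 9: ref 4 -> HIT, frames=[5,2,3,4]
Step 10: ref 4 -> HIT, frames=[5,2,3,4]
Step 11: ref 2 -> HIT, frames=[5,2,3,4]
Step 12: ref 1 -> FAULT, evict 5, frames=[1,2,3,4]
At step 12: evicted page 5

Answer: 5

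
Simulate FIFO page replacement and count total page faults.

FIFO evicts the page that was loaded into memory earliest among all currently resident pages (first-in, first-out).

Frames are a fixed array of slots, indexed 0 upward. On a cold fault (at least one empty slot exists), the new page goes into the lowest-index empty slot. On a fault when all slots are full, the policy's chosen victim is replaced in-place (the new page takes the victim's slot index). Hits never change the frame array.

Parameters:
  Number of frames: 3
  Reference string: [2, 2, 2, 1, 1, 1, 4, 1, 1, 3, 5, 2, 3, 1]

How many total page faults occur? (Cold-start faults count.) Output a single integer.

Answer: 7

Derivation:
Step 0: ref 2 → FAULT, frames=[2,-,-]
Step 1: ref 2 → HIT, frames=[2,-,-]
Step 2: ref 2 → HIT, frames=[2,-,-]
Step 3: ref 1 → FAULT, frames=[2,1,-]
Step 4: ref 1 → HIT, frames=[2,1,-]
Step 5: ref 1 → HIT, frames=[2,1,-]
Step 6: ref 4 → FAULT, frames=[2,1,4]
Step 7: ref 1 → HIT, frames=[2,1,4]
Step 8: ref 1 → HIT, frames=[2,1,4]
Step 9: ref 3 → FAULT (evict 2), frames=[3,1,4]
Step 10: ref 5 → FAULT (evict 1), frames=[3,5,4]
Step 11: ref 2 → FAULT (evict 4), frames=[3,5,2]
Step 12: ref 3 → HIT, frames=[3,5,2]
Step 13: ref 1 → FAULT (evict 3), frames=[1,5,2]
Total faults: 7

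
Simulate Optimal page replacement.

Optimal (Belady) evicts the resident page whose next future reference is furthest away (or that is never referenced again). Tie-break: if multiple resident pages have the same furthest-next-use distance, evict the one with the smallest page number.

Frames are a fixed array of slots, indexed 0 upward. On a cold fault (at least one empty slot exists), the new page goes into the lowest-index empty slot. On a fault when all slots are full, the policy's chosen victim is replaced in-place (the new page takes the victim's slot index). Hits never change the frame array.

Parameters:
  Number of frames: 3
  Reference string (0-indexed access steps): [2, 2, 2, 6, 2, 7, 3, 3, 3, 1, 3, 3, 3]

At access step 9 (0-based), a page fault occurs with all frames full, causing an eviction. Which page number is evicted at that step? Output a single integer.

Step 0: ref 2 -> FAULT, frames=[2,-,-]
Step 1: ref 2 -> HIT, frames=[2,-,-]
Step 2: ref 2 -> HIT, frames=[2,-,-]
Step 3: ref 6 -> FAULT, frames=[2,6,-]
Step 4: ref 2 -> HIT, frames=[2,6,-]
Step 5: ref 7 -> FAULT, frames=[2,6,7]
Step 6: ref 3 -> FAULT, evict 2, frames=[3,6,7]
Step 7: ref 3 -> HIT, frames=[3,6,7]
Step 8: ref 3 -> HIT, frames=[3,6,7]
Step 9: ref 1 -> FAULT, evict 6, frames=[3,1,7]
At step 9: evicted page 6

Answer: 6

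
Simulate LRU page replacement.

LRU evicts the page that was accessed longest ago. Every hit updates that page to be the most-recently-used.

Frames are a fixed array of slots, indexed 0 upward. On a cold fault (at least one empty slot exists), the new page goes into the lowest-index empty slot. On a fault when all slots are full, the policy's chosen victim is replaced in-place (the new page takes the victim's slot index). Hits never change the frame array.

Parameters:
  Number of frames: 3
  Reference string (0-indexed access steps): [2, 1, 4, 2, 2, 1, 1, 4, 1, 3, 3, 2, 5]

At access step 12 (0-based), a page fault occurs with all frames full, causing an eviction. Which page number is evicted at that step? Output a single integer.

Step 0: ref 2 -> FAULT, frames=[2,-,-]
Step 1: ref 1 -> FAULT, frames=[2,1,-]
Step 2: ref 4 -> FAULT, frames=[2,1,4]
Step 3: ref 2 -> HIT, frames=[2,1,4]
Step 4: ref 2 -> HIT, frames=[2,1,4]
Step 5: ref 1 -> HIT, frames=[2,1,4]
Step 6: ref 1 -> HIT, frames=[2,1,4]
Step 7: ref 4 -> HIT, frames=[2,1,4]
Step 8: ref 1 -> HIT, frames=[2,1,4]
Step 9: ref 3 -> FAULT, evict 2, frames=[3,1,4]
Step 10: ref 3 -> HIT, frames=[3,1,4]
Step 11: ref 2 -> FAULT, evict 4, frames=[3,1,2]
Step 12: ref 5 -> FAULT, evict 1, frames=[3,5,2]
At step 12: evicted page 1

Answer: 1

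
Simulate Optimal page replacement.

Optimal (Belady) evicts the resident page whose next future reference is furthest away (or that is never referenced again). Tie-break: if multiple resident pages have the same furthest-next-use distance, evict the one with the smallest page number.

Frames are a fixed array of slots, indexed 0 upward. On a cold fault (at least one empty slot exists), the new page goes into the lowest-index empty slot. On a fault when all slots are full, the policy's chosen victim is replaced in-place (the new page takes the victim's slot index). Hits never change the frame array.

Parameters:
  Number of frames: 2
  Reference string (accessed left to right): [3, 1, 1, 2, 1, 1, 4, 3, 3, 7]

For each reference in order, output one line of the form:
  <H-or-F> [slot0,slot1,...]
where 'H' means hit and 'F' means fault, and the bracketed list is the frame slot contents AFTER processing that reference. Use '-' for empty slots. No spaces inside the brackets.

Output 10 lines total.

F [3,-]
F [3,1]
H [3,1]
F [2,1]
H [2,1]
H [2,1]
F [2,4]
F [3,4]
H [3,4]
F [7,4]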